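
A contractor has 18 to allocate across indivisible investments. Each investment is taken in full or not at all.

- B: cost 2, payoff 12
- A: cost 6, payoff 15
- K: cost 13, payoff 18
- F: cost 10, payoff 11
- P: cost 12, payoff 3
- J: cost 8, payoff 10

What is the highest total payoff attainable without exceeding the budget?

This is a 0-1 knapsack instance.
Allowing fractional choices, the relaxed optimum would be about 40.8, but investments are indivisible.
B + A + F: cost 2 + 6 + 10 = 18 ≤ 18, payoff 12 + 15 + 11 = 38.
B + A + J: cost 2 + 6 + 8 = 16 ≤ 18, payoff 12 + 15 + 10 = 37.
Best is B, A, and F with total payoff 38.

38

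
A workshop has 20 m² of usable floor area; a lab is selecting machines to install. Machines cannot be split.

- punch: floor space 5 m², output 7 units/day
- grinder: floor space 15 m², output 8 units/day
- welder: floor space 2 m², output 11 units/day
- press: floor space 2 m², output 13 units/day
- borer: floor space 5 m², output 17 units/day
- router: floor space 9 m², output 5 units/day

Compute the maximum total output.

Treat it as a binary knapsack problem.
Take punch, welder, press, and borer: floor space 5 + 2 + 2 + 5 = 14 ≤ 20, output 7 + 11 + 13 + 17 = 48.
No other feasible combination does better.

48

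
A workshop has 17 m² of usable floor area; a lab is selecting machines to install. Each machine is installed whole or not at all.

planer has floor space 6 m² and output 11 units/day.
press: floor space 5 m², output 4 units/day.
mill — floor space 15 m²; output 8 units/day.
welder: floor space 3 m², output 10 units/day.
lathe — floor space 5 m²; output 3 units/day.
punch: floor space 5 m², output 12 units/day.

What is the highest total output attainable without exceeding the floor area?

planer + press + punch: floor space 6 + 5 + 5 = 16 ≤ 17, output 11 + 4 + 12 = 27.
planer + welder + punch: floor space 6 + 3 + 5 = 14 ≤ 17, output 11 + 10 + 12 = 33.
Best is planer, welder, and punch with total output 33.

33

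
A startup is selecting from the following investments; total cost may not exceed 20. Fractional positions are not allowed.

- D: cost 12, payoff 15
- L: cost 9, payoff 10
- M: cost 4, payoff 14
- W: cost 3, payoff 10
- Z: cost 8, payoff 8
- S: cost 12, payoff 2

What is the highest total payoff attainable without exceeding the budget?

Treat it as a binary knapsack problem.
Take D, M, and W: cost 12 + 4 + 3 = 19 ≤ 20, payoff 15 + 14 + 10 = 39.
No other feasible combination does better.

39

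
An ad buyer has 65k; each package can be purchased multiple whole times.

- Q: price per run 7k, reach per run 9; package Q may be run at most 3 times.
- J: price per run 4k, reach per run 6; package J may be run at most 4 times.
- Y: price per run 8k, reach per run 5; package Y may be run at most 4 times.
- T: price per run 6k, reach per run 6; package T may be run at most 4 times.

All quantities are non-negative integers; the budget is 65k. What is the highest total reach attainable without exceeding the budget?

This is a bounded integer knapsack.
3×Q, 3×J, 1×Y, and 4×T: price 65 ≤ 65, reach 3·9 + 3·6 + 1·5 + 4·6 = 74.
3×Q, 4×J, and 4×T: price 61 ≤ 65, reach 3·9 + 4·6 + 4·6 = 75.
Best is 75.

75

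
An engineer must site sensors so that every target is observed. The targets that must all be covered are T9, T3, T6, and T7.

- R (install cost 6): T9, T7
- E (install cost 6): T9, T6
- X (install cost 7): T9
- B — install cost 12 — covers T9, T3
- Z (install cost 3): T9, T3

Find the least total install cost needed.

15

Choose R, E, and Z: together they cover T9, T3, T6, T7 — every target.
Total install cost: 6 + 6 + 3 = 15.
No cover costs less than 15.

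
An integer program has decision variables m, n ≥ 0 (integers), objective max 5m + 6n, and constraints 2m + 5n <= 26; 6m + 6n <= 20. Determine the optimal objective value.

18

(m,n)=(0,3) is feasible, giving 18.
(m,n)=(1,2) is feasible, giving 17.
The best lattice point is (0,3), giving 18.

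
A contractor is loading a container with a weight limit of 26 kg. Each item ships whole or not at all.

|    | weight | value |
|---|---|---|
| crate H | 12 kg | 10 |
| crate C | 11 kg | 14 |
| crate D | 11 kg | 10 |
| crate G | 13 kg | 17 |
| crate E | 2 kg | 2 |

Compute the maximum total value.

33

This is a 0-1 knapsack instance.
Take crate C, crate G, and crate E: weight 11 + 13 + 2 = 26 ≤ 26, value 14 + 17 + 2 = 33.
No other feasible combination does better.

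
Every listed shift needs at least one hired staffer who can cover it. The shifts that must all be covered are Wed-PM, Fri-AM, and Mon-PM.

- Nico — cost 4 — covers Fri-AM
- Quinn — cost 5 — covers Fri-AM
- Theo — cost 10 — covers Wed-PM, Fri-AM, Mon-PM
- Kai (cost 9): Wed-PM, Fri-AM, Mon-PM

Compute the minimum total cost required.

9

Kai alone covers Wed-PM, Fri-AM, Mon-PM — every shift.
Total cost: 9.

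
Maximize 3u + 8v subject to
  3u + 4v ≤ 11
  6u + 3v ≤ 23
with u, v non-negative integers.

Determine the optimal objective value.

(u,v)=(1,2): 3·1+4·2=11≤11, 6·1+3·2=12≤23, objective 19.
(u,v)=(0,2): 3·0+4·2=8≤11, 6·0+3·2=6≤23, objective 16.
(u,v)=(2,1): 3·2+4·1=10≤11, 6·2+3·1=15≤23, objective 14.
Maximum is 19 at (u,v)=(1,2).

19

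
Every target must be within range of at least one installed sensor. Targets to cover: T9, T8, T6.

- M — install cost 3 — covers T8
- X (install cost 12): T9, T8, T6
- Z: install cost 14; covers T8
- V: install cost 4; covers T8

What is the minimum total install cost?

The greedy cost-per-new-target heuristic would pick M and X for 15, but a cheaper cover exists.
X alone covers T9, T8, T6 — every target.
Total install cost: 12.
No cover costs less than 12.

12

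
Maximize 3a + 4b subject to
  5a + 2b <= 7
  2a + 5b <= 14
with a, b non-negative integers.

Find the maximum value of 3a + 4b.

Relaxing integrality, the LP optimum is 11.67 at (a,b) = (0.333, 2.67), which is not an integer point.
(a,b)=(0,2) is feasible, giving 8.
(a,b)=(1,1) is feasible, giving 7.
(a,b)=(0,1) is feasible, giving 4.
The best lattice point is (0,2), giving 8.

8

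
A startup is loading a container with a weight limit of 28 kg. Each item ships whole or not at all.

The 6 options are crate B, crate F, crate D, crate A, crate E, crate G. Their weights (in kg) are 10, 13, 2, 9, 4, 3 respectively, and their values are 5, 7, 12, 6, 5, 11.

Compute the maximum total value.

39

Allowing fractional choices, the relaxed optimum would be about 39.4, but items are indivisible.
crate B + crate D + crate A + crate E + crate G: weight 10 + 2 + 9 + 4 + 3 = 28 ≤ 28, value 5 + 12 + 6 + 5 + 11 = 39.
crate F + crate D + crate A + crate G: weight 13 + 2 + 9 + 3 = 27 ≤ 28, value 7 + 12 + 6 + 11 = 36.
Best is crate B, crate D, crate A, crate E, and crate G with total value 39.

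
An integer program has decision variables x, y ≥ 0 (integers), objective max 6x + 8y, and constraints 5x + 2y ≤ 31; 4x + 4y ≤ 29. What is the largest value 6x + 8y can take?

56

(x,y)=(0,7): 5·0+2·7=14≤31, 4·0+4·7=28≤29, objective 56.
(x,y)=(1,6): 5·1+2·6=17≤31, 4·1+4·6=28≤29, objective 54.
(x,y)=(0,6): 5·0+2·6=12≤31, 4·0+4·6=24≤29, objective 48.
No feasible integer point exceeds 56.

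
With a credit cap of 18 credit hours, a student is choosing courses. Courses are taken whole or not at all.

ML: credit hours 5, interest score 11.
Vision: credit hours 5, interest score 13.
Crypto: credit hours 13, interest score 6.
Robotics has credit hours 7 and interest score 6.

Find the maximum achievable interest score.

ML + Vision + Robotics: credit hours 5 + 5 + 7 = 17 ≤ 18, interest score 11 + 13 + 6 = 30.
ML + Vision: credit hours 5 + 5 = 10 ≤ 18, interest score 11 + 13 = 24.
Vision + Robotics: credit hours 5 + 7 = 12 ≤ 18, interest score 13 + 6 = 19.
Best is ML, Vision, and Robotics with total interest score 30.

30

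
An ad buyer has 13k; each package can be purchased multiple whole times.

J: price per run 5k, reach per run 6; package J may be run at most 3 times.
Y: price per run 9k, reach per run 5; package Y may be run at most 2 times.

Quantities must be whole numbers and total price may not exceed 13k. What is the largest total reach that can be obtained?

12

1×J: price 5 ≤ 13, reach 1·6 = 6.
2×J: price 10 ≤ 13, reach 2·6 = 12.
Best is 12.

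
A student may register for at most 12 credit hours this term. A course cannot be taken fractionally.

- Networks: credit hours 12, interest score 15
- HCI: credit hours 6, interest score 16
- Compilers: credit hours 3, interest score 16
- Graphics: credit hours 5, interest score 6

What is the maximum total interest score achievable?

32

Compilers + Graphics: credit hours 3 + 5 = 8 ≤ 12, interest score 16 + 6 = 22.
HCI + Compilers: credit hours 6 + 3 = 9 ≤ 12, interest score 16 + 16 = 32.
Best is HCI and Compilers with total interest score 32.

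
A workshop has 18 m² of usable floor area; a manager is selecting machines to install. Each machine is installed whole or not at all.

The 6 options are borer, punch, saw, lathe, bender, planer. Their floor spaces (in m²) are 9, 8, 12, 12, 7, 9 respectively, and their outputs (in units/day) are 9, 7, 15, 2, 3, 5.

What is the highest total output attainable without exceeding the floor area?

Allowing fractional choices, the relaxed optimum would be about 21.0, but machines are indivisible.
saw: floor space 12 ≤ 18, output 15.
borer + planer: floor space 9 + 9 = 18 ≤ 18, output 9 + 5 = 14.
borer + punch: floor space 9 + 8 = 17 ≤ 18, output 9 + 7 = 16.
Best is borer and punch with total output 16.

16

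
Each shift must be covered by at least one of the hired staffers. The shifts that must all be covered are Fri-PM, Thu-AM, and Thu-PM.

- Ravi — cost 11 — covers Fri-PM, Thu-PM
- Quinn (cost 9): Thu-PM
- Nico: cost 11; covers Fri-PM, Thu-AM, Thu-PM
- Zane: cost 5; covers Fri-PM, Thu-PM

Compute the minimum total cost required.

11

The greedy cost-per-new-shift heuristic would pick Zane and Nico for 16, but a cheaper cover exists.
Nico alone covers Fri-PM, Thu-AM, Thu-PM — every shift.
Total cost: 11.
No cover costs less than 11.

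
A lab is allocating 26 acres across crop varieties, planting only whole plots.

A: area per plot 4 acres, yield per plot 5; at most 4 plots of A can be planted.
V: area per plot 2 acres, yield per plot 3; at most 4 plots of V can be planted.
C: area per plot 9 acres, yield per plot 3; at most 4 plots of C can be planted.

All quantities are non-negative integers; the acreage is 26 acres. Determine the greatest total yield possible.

Take 4×A and 4×V: area 24 ≤ 26, yield 4·5 + 4·3 = 32.
V has the best ratio (3/2) and is taken to its limit of 4; remaining capacity is filled optimally with the others.

32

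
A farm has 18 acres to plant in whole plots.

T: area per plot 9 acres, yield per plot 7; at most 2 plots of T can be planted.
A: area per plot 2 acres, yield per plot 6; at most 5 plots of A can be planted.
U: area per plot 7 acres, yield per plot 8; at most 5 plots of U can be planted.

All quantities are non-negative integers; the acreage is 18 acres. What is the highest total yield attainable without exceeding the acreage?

38

Take 5×A and 1×U: area 17 ≤ 18, yield 5·6 + 1·8 = 38.
A has the best ratio (6/2) and is taken to its limit of 5; remaining capacity is filled optimally with the others.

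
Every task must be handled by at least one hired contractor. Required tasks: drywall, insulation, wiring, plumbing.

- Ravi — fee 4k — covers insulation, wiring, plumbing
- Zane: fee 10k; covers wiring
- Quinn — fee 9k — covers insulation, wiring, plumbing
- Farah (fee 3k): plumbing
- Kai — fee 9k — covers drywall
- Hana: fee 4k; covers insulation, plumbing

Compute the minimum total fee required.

13

This is an integer covering problem.
Choose Ravi and Kai: together they cover drywall, insulation, wiring, plumbing — every task.
Total fee: 4 + 9 = 13.
No cover costs less than 13.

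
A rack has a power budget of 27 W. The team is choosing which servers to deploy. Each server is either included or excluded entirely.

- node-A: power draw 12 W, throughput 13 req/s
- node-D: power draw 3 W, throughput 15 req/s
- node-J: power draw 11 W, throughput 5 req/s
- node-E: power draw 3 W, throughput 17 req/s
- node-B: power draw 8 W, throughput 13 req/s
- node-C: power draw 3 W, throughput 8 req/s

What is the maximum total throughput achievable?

Take node-A, node-D, node-E, and node-B: power draw 12 + 3 + 3 + 8 = 26 ≤ 27, throughput 13 + 15 + 17 + 13 = 58.
No other feasible combination does better.

58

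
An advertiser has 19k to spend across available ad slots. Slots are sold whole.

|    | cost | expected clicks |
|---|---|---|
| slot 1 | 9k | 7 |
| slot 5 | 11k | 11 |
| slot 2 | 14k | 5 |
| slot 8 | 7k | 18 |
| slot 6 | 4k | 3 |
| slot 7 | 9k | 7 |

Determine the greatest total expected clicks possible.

slot 5 + slot 8: cost 11 + 7 = 18 ≤ 19, expected clicks 11 + 18 = 29.
slot 1 + slot 8: cost 9 + 7 = 16 ≤ 19, expected clicks 7 + 18 = 25.
Best is slot 5 and slot 8 with total expected clicks 29.

29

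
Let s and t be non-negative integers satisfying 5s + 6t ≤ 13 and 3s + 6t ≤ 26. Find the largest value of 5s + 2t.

(s,t)=(2,0) is feasible, giving 10.
(s,t)=(1,1) is feasible, giving 7.
(s,t)=(1,0) is feasible, giving 5.
The best lattice point is (2,0), giving 10.

10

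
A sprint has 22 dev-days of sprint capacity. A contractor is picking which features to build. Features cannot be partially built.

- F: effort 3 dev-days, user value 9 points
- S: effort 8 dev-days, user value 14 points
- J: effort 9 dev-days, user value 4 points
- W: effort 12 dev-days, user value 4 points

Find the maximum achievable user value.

F + S + J: effort 3 + 8 + 9 = 20 ≤ 22, user value 9 + 14 + 4 = 27.
F + S: effort 3 + 8 = 11 ≤ 22, user value 9 + 14 = 23.
Best is F, S, and J with total user value 27.

27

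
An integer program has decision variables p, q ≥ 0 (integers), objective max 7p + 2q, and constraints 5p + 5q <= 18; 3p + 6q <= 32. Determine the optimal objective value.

21

(p,q)=(3,0): 5·3+5·0=15≤18, 3·3+6·0=9≤32, objective 21.
(p,q)=(2,1): 5·2+5·1=15≤18, 3·2+6·1=12≤32, objective 16.
(p,q)=(2,0): 5·2+5·0=10≤18, 3·2+6·0=6≤32, objective 14.
No feasible integer point exceeds 21.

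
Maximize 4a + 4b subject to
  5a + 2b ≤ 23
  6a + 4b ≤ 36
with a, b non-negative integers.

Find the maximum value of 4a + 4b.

36

(a,b)=(0,9) is feasible, giving 36.
(a,b)=(0,8) is feasible, giving 32.
Maximum is 36 at (a,b)=(0,9).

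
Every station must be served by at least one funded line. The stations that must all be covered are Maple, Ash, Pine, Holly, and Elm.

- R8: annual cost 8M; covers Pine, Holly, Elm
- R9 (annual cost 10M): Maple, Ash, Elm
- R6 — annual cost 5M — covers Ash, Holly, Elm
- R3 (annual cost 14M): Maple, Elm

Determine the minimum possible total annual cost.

18

This is a weighted set-cover instance.
The greedy cost-per-new-station heuristic would pick R6, R8, and R9 for 23, but a cheaper cover exists.
Choose R8 and R9: together they cover Maple, Ash, Pine, Holly, Elm — every station.
Total annual cost: 8 + 10 = 18.
No cover costs less than 18.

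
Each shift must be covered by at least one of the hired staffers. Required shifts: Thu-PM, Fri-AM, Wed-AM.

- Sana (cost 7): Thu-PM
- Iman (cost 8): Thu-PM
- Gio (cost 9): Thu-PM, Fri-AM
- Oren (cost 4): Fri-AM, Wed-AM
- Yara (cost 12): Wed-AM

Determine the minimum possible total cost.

11

Choose Sana and Oren: together they cover Thu-PM, Fri-AM, Wed-AM — every shift.
Total cost: 7 + 4 = 11.
No cover costs less than 11.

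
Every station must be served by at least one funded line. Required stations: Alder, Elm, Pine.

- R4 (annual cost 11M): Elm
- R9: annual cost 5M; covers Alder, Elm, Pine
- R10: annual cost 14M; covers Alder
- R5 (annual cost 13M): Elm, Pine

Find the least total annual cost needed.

5

This is a weighted set-cover instance.
R9 alone covers Alder, Elm, Pine — every station.
Total annual cost: 5.
No cover costs less than 5.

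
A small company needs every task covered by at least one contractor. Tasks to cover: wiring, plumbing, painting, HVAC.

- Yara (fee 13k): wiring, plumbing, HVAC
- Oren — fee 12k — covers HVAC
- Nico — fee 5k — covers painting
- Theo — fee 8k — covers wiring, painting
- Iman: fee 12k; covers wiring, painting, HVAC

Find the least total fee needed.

The greedy cost-per-new-task heuristic would pick Theo and Yara for 21, but a cheaper cover exists.
Choose Yara and Nico: together they cover wiring, plumbing, painting, HVAC — every task.
Total fee: 13 + 5 = 18.
No cover costs less than 18.

18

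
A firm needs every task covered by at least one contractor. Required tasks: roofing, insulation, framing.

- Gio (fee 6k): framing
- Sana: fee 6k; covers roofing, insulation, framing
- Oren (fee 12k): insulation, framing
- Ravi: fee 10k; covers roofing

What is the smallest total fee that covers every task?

This is an integer covering problem.
Sana alone covers roofing, insulation, framing — every task.
Total fee: 6.
No cover costs less than 6.

6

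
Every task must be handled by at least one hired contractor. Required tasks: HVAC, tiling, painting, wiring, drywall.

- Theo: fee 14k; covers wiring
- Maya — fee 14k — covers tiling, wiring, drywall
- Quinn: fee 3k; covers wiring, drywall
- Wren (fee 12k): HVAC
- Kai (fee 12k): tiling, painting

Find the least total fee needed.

27

This is an integer covering problem.
Choose Quinn, Wren, and Kai: together they cover HVAC, tiling, painting, wiring, drywall — every task.
Total fee: 3 + 12 + 12 = 27.
No cover costs less than 27.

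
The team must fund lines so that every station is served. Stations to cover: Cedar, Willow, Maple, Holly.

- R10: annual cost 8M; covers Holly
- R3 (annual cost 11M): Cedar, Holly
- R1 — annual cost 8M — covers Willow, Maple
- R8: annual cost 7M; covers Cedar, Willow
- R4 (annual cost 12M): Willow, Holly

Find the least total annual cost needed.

The greedy cost-per-new-station heuristic would pick R8, R10, and R1 for 23, but a cheaper cover exists.
Choose R3 and R1: together they cover Cedar, Willow, Maple, Holly — every station.
Total annual cost: 11 + 8 = 19.
No cover costs less than 19.

19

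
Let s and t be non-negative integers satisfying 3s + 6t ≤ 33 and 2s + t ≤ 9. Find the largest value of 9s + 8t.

51

The continuous relaxation peaks at (2.33, 4.33) with value 55.67; rounding to a feasible lattice point costs some objective.
(s,t)=(3,3) is feasible, giving 51.
(s,t)=(2,4) is feasible, giving 50.
(s,t)=(1,5) is feasible, giving 49.
(s,t)=(3,2) is feasible, giving 43.
Maximum is 51 at (s,t)=(3,3).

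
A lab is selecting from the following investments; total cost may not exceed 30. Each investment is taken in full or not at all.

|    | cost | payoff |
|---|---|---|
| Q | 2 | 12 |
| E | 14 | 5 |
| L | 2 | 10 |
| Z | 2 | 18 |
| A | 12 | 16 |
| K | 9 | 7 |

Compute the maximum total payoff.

Allowing fractional choices, the relaxed optimum would be about 64.1, but investments are indivisible.
Q + L + Z + A: cost 2 + 2 + 2 + 12 = 18 ≤ 30, payoff 12 + 10 + 18 + 16 = 56.
Q + L + Z + A + K: cost 2 + 2 + 2 + 12 + 9 = 27 ≤ 30, payoff 12 + 10 + 18 + 16 + 7 = 63.
Best is Q, L, Z, A, and K with total payoff 63.

63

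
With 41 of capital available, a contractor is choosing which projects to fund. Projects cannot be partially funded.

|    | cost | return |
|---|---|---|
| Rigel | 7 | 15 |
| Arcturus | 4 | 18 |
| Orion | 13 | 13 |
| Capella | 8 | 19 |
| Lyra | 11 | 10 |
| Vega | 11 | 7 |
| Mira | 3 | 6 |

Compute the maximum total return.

Allowing fractional choices, the relaxed optimum would be about 76.5, but projects are indivisible.
Rigel + Arcturus + Capella + Lyra + Vega: cost 7 + 4 + 8 + 11 + 11 = 41 ≤ 41, return 15 + 18 + 19 + 10 + 7 = 69.
Rigel + Arcturus + Orion + Capella + Mira: cost 7 + 4 + 13 + 8 + 3 = 35 ≤ 41, return 15 + 18 + 13 + 19 + 6 = 71.
Rigel + Arcturus + Capella + Lyra + Mira: cost 7 + 4 + 8 + 11 + 3 = 33 ≤ 41, return 15 + 18 + 19 + 10 + 6 = 68.
Best is Rigel, Arcturus, Orion, Capella, and Mira with total return 71.

71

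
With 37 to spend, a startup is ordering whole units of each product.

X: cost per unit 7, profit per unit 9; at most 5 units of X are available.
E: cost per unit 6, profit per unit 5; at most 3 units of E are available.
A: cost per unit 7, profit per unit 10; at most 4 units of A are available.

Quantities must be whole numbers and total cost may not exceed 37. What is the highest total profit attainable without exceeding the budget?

49

A has the best ratio (10/7); taking only A gives at most 4×10 = 40 (stopped by the supply cap of 4).
Mixing does better — 1×X and 4×A: cost 35 ≤ 37, profit 1·9 + 4·10 = 49.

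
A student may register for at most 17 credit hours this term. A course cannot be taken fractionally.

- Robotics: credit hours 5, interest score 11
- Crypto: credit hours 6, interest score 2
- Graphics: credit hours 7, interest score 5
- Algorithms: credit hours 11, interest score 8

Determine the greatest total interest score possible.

Take Robotics and Algorithms: credit hours 5 + 11 = 16 ≤ 17, interest score 11 + 8 = 19.
No other feasible combination does better.

19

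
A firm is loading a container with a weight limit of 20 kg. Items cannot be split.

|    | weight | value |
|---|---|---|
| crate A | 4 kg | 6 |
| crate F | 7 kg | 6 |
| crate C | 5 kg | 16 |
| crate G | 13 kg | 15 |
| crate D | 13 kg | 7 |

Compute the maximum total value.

This is an integer program with binary decision variables.
crate A + crate F + crate C: weight 4 + 7 + 5 = 16 ≤ 20, value 6 + 6 + 16 = 28.
crate C + crate G: weight 5 + 13 = 18 ≤ 20, value 16 + 15 = 31.
Best is crate C and crate G with total value 31.

31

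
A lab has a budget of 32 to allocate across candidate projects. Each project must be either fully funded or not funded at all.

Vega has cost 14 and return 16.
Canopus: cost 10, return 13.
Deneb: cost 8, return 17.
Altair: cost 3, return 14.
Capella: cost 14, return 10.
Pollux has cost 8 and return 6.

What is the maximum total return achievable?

50

Take Canopus, Deneb, Altair, and Pollux: cost 10 + 8 + 3 + 8 = 29 ≤ 32, return 13 + 17 + 14 + 6 = 50.
No other feasible combination does better.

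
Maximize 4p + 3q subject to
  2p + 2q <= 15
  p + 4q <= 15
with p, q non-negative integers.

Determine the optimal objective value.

28

(p,q)=(7,0): 2·7+2·0=14≤15, 1·7+4·0=7≤15, objective 28.
(p,q)=(6,1): 2·6+2·1=14≤15, 1·6+4·1=10≤15, objective 27.
(p,q)=(6,0): 2·6+2·0=12≤15, 1·6+4·0=6≤15, objective 24.
The best lattice point is (7,0), giving 28.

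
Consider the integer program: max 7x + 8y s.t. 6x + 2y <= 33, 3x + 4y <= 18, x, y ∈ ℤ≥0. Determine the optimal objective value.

38

The continuous relaxation peaks at (5.33, 0.5) with value 41.33; rounding to a feasible lattice point costs some objective.
(x,y)=(2,3): 6·2+2·3=18≤33, 3·2+4·3=18≤18, objective 38.
(x,y)=(3,2): 6·3+2·2=22≤33, 3·3+4·2=17≤18, objective 37.
(x,y)=(4,1): 6·4+2·1=26≤33, 3·4+4·1=16≤18, objective 36.
Maximum is 38 at (x,y)=(2,3).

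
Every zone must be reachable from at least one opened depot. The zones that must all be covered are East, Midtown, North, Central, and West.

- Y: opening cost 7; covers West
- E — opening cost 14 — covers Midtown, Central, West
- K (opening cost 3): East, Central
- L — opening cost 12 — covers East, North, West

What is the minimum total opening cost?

This is a weighted set-cover instance.
The greedy cost-per-new-zone heuristic would pick K, L, and E for 29, but a cheaper cover exists.
Choose E and L: together they cover East, Midtown, North, Central, West — every zone.
Total opening cost: 14 + 12 = 26.
No cover costs less than 26.

26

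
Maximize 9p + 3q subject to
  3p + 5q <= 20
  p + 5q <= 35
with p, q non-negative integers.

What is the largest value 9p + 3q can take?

(p,q)=(6,0) is feasible, giving 54.
(p,q)=(5,1) is feasible, giving 48.
Maximum is 54 at (p,q)=(6,0).

54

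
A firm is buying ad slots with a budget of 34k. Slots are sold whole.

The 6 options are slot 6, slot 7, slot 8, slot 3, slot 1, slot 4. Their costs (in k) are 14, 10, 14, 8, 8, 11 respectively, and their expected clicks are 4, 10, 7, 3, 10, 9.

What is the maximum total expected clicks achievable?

slot 7 + slot 1 + slot 4: cost 10 + 8 + 11 = 29 ≤ 34, expected clicks 10 + 10 + 9 = 29.
slot 8 + slot 1 + slot 4: cost 14 + 8 + 11 = 33 ≤ 34, expected clicks 7 + 10 + 9 = 26.
slot 7 + slot 8 + slot 1: cost 10 + 14 + 8 = 32 ≤ 34, expected clicks 10 + 7 + 10 = 27.
Best is slot 7, slot 1, and slot 4 with total expected clicks 29.

29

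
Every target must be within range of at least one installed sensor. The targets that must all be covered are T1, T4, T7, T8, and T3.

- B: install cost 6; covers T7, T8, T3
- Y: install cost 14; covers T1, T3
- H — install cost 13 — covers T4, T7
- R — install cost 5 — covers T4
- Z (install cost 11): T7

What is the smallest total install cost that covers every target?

25

Choose B, Y, and R: together they cover T1, T4, T7, T8, T3 — every target.
Total install cost: 6 + 14 + 5 = 25.
No cover costs less than 25.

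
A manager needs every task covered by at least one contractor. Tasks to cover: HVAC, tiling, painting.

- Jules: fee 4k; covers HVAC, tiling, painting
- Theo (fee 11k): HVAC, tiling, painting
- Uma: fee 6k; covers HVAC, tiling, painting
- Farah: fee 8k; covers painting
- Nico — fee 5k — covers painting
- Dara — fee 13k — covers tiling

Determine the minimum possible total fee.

4

This is a weighted set-cover instance.
Jules alone covers HVAC, tiling, painting — every task.
Total fee: 4.
No cover costs less than 4.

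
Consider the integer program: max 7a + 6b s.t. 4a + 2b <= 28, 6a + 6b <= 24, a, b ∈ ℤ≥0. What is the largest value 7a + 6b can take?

28

(a,b)=(4,0): 4·4+2·0=16≤28, 6·4+6·0=24≤24, objective 28.
(a,b)=(3,1): 4·3+2·1=14≤28, 6·3+6·1=24≤24, objective 27.
(a,b)=(3,0): 4·3+2·0=12≤28, 6·3+6·0=18≤24, objective 21.
Maximum is 28 at (a,b)=(4,0).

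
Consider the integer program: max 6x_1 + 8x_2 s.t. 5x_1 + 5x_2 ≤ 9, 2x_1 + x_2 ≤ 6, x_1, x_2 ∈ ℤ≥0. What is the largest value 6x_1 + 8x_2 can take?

8

(x_1,x_2)=(0,1): 5·0+5·1=5≤9, 2·0+1·1=1≤6, objective 8.
(x_1,x_2)=(1,0): 5·1+5·0=5≤9, 2·1+1·0=2≤6, objective 6.
Maximum is 8 at (x_1,x_2)=(0,1).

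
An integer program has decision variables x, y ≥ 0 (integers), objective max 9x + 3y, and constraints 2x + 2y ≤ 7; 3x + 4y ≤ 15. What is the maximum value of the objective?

27

(x,y)=(3,0): 2·3+2·0=6≤7, 3·3+4·0=9≤15, objective 27.
(x,y)=(2,1): 2·2+2·1=6≤7, 3·2+4·1=10≤15, objective 21.
(x,y)=(2,0): 2·2+2·0=4≤7, 3·2+4·0=6≤15, objective 18.
The best lattice point is (3,0), giving 27.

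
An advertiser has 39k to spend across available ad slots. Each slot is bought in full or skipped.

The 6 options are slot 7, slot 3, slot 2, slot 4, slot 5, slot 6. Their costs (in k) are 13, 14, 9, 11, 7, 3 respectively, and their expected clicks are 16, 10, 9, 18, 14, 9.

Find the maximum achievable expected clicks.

57

Allowing fractional choices, the relaxed optimum would be about 62.0, but ad slots are indivisible.
slot 7 + slot 4 + slot 5 + slot 6: cost 13 + 11 + 7 + 3 = 34 ≤ 39, expected clicks 16 + 18 + 14 + 9 = 57.
slot 7 + slot 2 + slot 4 + slot 6: cost 13 + 9 + 11 + 3 = 36 ≤ 39, expected clicks 16 + 9 + 18 + 9 = 52.
slot 3 + slot 4 + slot 5 + slot 6: cost 14 + 11 + 7 + 3 = 35 ≤ 39, expected clicks 10 + 18 + 14 + 9 = 51.
Best is slot 7, slot 4, slot 5, and slot 6 with total expected clicks 57.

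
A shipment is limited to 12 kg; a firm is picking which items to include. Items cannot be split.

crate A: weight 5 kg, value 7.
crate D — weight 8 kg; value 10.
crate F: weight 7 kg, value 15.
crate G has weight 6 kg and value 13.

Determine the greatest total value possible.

22

Treat it as a binary knapsack problem.
Allowing fractional choices, the relaxed optimum would be about 25.9, but items are indivisible.
crate A + crate G: weight 5 + 6 = 11 ≤ 12, value 7 + 13 = 20.
crate A + crate F: weight 5 + 7 = 12 ≤ 12, value 7 + 15 = 22.
Best is crate A and crate F with total value 22.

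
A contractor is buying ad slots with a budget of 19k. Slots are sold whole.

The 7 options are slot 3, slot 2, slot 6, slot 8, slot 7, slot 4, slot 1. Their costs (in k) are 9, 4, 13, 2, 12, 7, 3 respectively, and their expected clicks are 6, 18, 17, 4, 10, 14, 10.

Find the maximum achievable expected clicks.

46

Allowing fractional choices, the relaxed optimum would be about 49.9, but ad slots are indivisible.
slot 2 + slot 4 + slot 1: cost 4 + 7 + 3 = 14 ≤ 19, expected clicks 18 + 14 + 10 = 42.
slot 2 + slot 8 + slot 4 + slot 1: cost 4 + 2 + 7 + 3 = 16 ≤ 19, expected clicks 18 + 4 + 14 + 10 = 46.
slot 2 + slot 6 + slot 8: cost 4 + 13 + 2 = 19 ≤ 19, expected clicks 18 + 17 + 4 = 39.
Best is slot 2, slot 8, slot 4, and slot 1 with total expected clicks 46.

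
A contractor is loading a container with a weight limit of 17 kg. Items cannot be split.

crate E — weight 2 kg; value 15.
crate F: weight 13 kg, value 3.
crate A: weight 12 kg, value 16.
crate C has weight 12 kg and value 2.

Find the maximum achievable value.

This is an integer program with binary decision variables.
Take crate E and crate A: weight 2 + 12 = 14 ≤ 17, value 15 + 16 = 31.
No other feasible combination does better.

31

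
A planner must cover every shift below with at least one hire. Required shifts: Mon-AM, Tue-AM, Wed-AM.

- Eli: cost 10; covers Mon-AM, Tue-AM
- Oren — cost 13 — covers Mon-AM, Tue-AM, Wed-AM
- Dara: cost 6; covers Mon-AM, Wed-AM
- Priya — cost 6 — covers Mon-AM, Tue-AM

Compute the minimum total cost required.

12

Choose Dara and Priya: together they cover Mon-AM, Tue-AM, Wed-AM — every shift.
Total cost: 6 + 6 = 12.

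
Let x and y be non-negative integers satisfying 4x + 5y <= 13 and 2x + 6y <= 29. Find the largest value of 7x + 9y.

23

The continuous relaxation peaks at (0, 2.6) with value 23.40; rounding to a feasible lattice point costs some objective.
(x,y)=(2,1): 4·2+5·1=13≤13, 2·2+6·1=10≤29, objective 23.
(x,y)=(3,0): 4·3+5·0=12≤13, 2·3+6·0=6≤29, objective 21.
(x,y)=(0,2): 4·0+5·2=10≤13, 2·0+6·2=12≤29, objective 18.
(x,y)=(1,1): 4·1+5·1=9≤13, 2·1+6·1=8≤29, objective 16.
No feasible integer point exceeds 23.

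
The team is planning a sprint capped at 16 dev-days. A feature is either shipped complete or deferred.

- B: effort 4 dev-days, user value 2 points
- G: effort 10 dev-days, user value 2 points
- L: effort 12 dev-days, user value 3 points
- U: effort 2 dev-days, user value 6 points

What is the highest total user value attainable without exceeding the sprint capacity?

10

This is an integer program with binary decision variables.
Allowing fractional choices, the relaxed optimum would be about 10.5, but features are indivisible.
B + U: effort 4 + 2 = 6 ≤ 16, user value 2 + 6 = 8.
B + G + U: effort 4 + 10 + 2 = 16 ≤ 16, user value 2 + 2 + 6 = 10.
L + U: effort 12 + 2 = 14 ≤ 16, user value 3 + 6 = 9.
Best is B, G, and U with total user value 10.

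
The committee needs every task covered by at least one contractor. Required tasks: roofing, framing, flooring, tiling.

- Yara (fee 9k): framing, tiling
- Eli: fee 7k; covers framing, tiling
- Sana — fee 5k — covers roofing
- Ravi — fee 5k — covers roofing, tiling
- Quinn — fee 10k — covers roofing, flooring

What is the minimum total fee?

17

Choose Eli and Quinn: together they cover roofing, framing, flooring, tiling — every task.
Total fee: 7 + 10 = 17.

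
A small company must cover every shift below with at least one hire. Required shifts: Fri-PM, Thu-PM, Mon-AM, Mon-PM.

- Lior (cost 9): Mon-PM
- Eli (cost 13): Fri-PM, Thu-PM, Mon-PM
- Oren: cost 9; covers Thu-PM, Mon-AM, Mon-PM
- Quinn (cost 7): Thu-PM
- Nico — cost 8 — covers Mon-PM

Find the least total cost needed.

This is an integer covering problem.
Choose Eli and Oren: together they cover Fri-PM, Thu-PM, Mon-AM, Mon-PM — every shift.
Total cost: 13 + 9 = 22.
No cover costs less than 22.

22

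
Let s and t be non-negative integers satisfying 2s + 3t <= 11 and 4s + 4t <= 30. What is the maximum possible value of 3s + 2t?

The continuous relaxation peaks at (5.5, 0) with value 16.50; rounding to a feasible lattice point costs some objective.
(s,t)=(5,0): 2·5+3·0=10≤11, 4·5+4·0=20≤30, objective 15.
(s,t)=(4,1): 2·4+3·1=11≤11, 4·4+4·1=20≤30, objective 14.
The best lattice point is (5,0), giving 15.

15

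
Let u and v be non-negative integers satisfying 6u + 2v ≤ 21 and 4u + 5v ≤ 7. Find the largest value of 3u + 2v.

(u,v)=(1,0) is feasible, giving 3.
(u,v)=(0,1) is feasible, giving 2.
(u,v)=(0,0) is feasible, giving 0.
Maximum is 3 at (u,v)=(1,0).

3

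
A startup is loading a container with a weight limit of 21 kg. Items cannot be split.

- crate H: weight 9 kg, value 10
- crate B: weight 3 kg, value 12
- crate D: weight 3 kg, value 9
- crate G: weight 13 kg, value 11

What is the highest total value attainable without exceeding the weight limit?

32

Allowing fractional choices, the relaxed optimum would be about 36.1, but items are indivisible.
crate B + crate D + crate G: weight 3 + 3 + 13 = 19 ≤ 21, value 12 + 9 + 11 = 32.
crate H + crate B + crate D: weight 9 + 3 + 3 = 15 ≤ 21, value 10 + 12 + 9 = 31.
Best is crate B, crate D, and crate G with total value 32.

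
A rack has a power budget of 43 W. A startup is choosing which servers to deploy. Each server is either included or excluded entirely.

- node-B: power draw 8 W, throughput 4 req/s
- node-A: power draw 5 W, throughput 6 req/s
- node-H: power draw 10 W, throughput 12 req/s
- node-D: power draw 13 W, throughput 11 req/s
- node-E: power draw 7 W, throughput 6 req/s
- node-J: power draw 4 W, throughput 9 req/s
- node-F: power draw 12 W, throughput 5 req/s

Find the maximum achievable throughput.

Allowing fractional choices, the relaxed optimum would be about 46.0, but servers are indivisible.
node-B + node-H + node-D + node-E + node-J: power draw 8 + 10 + 13 + 7 + 4 = 42 ≤ 43, throughput 4 + 12 + 11 + 6 + 9 = 42.
node-B + node-A + node-H + node-D + node-J: power draw 8 + 5 + 10 + 13 + 4 = 40 ≤ 43, throughput 4 + 6 + 12 + 11 + 9 = 42.
node-A + node-H + node-D + node-E + node-J: power draw 5 + 10 + 13 + 7 + 4 = 39 ≤ 43, throughput 6 + 12 + 11 + 6 + 9 = 44.
Best is node-A, node-H, node-D, node-E, and node-J with total throughput 44.

44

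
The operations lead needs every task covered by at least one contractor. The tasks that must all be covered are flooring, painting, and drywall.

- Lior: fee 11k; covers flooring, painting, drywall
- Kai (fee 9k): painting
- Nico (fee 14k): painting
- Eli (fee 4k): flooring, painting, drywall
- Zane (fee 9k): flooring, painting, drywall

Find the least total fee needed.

Eli alone covers flooring, painting, drywall — every task.
Total fee: 4.
No cover costs less than 4.

4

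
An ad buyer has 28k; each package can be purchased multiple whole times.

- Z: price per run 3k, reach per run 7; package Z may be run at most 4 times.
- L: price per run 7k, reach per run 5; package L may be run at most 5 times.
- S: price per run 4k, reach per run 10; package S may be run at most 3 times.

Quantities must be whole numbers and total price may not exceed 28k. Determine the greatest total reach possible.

58

This is a bounded integer knapsack.
3×Z, 1×L, and 3×S: price 28 ≤ 28, reach 3·7 + 1·5 + 3·10 = 56.
4×Z and 3×S: price 24 ≤ 28, reach 4·7 + 3·10 = 58.
Best is 58.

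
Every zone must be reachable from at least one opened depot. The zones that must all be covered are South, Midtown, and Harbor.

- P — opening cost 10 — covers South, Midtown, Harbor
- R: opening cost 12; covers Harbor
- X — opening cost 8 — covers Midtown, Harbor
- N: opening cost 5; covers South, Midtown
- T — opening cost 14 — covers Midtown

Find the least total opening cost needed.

This is an integer covering problem.
The greedy cost-per-new-zone heuristic would pick N and X for 13, but a cheaper cover exists.
P alone covers South, Midtown, Harbor — every zone.
Total opening cost: 10.
No cover costs less than 10.

10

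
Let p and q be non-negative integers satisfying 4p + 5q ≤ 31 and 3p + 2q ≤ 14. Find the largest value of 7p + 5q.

34

(p,q)=(2,4): 4·2+5·4=28≤31, 3·2+2·4=14≤14, objective 34.
(p,q)=(1,5): 4·1+5·5=29≤31, 3·1+2·5=13≤14, objective 32.
(p,q)=(0,6): 4·0+5·6=30≤31, 3·0+2·6=12≤14, objective 30.
No feasible integer point exceeds 34.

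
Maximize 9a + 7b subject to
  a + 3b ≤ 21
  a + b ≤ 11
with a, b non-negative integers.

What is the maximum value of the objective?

99

(a,b)=(11,0) is feasible, giving 99.
(a,b)=(10,1) is feasible, giving 97.
The best lattice point is (11,0), giving 99.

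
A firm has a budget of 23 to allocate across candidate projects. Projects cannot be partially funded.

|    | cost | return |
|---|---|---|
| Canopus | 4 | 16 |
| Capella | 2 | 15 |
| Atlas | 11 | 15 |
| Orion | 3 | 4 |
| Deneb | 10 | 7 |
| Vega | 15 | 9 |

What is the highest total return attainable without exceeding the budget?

50

Take Canopus, Capella, Atlas, and Orion: cost 4 + 2 + 11 + 3 = 20 ≤ 23, return 16 + 15 + 15 + 4 = 50.
No other feasible combination does better.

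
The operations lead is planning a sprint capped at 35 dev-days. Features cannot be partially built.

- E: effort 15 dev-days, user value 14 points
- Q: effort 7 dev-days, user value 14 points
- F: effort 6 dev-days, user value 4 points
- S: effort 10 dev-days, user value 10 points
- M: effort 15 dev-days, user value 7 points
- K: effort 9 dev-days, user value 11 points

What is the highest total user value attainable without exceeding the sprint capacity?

39

E + Q + K: effort 15 + 7 + 9 = 31 ≤ 35, user value 14 + 14 + 11 = 39.
Q + F + S + K: effort 7 + 6 + 10 + 9 = 32 ≤ 35, user value 14 + 4 + 10 + 11 = 39.
E + Q + S: effort 15 + 7 + 10 = 32 ≤ 35, user value 14 + 14 + 10 = 38.
The maximum user value is 39; one optimal choice is E, Q, and K.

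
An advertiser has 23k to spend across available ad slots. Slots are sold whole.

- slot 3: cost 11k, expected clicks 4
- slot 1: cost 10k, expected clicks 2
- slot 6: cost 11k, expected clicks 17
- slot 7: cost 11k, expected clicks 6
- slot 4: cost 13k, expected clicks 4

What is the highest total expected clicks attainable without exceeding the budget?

23

Treat it as a binary knapsack problem.
Allowing fractional choices, the relaxed optimum would be about 23.4, but ad slots are indivisible.
slot 3 + slot 6: cost 11 + 11 = 22 ≤ 23, expected clicks 4 + 17 = 21.
slot 6 + slot 7: cost 11 + 11 = 22 ≤ 23, expected clicks 17 + 6 = 23.
slot 1 + slot 6: cost 10 + 11 = 21 ≤ 23, expected clicks 2 + 17 = 19.
Best is slot 6 and slot 7 with total expected clicks 23.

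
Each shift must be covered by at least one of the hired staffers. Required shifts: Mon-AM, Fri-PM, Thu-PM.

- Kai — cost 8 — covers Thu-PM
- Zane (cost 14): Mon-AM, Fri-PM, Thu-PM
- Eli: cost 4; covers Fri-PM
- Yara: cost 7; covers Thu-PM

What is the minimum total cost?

This is an integer covering problem.
The greedy cost-per-new-shift heuristic would pick Eli and Zane for 18, but a cheaper cover exists.
Zane alone covers Mon-AM, Fri-PM, Thu-PM — every shift.
Total cost: 14.
No cover costs less than 14.

14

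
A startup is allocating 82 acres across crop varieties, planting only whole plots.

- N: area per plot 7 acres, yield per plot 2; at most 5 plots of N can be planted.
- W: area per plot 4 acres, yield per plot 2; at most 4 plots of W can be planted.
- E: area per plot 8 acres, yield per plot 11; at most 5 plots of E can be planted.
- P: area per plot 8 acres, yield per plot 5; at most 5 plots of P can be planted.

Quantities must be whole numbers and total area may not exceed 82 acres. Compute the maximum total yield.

Take 5×E and 5×P: area 80 ≤ 82, yield 5·11 + 5·5 = 80.
E has the best ratio (11/8) and is taken to its limit of 5; remaining capacity is filled optimally with the others.

80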